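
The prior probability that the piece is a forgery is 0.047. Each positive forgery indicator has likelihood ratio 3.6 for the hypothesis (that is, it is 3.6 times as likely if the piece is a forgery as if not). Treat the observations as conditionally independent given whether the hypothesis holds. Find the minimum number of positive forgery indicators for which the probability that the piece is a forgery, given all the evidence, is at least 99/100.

Prior odds = 0.047/0.953 = 47/953.
Likelihood ratio per positive forgery indicator = 3.6.
Target odds: 0.99 ÷ 0.01 = 99.
Require 3.6ⁿ ≥ 99 ÷ (47/953) = 94347/47.
3.6⁵ = 604.66176 falls short of 94347/47 but 3.6⁶ = 34012224/15625 reaches it, so n = 6.

6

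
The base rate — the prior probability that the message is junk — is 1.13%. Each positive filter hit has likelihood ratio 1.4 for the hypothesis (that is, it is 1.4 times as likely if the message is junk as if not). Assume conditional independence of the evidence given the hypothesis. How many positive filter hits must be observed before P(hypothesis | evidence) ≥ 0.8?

Prior odds = 0.0113/0.9887 = 113/9887.
Likelihood ratio per positive filter hit = 1.4.
Target odds: 0.8 ÷ 0.2 = 4.
Need (113/9887) × 1.4ⁿ ≥ 4, i.e. 1.4ⁿ ≥ 39548/113.
1.4¹⁷ ≈304.913 falls short of 39548/113 but 1.4¹⁸ ≈426.879 reaches it, so n = 18.

18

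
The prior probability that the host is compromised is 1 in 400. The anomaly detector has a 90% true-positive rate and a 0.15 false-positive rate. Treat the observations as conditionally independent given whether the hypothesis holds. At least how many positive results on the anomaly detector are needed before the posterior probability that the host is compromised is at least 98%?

Prior odds: 0.0025 ÷ 0.9975 = 1/399.
Likelihood ratio of a positive result = 0.9/0.15 = 6.
Target posterior odds = 0.98/0.02 = 49.
Require 6ⁿ ≥ 49 ÷ (1/399) = 19551.
6⁵ = 7776 falls short of 19551 but 6⁶ = 46656 reaches it, so n = 6.

6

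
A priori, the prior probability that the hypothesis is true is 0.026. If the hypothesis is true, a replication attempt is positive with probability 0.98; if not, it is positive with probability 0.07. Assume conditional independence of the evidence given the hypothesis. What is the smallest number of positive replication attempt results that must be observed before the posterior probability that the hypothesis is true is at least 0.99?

4

Prior odds = 0.026/0.974 = 13/487.
Likelihood ratio of a positive = 0.98/0.07 = 14.
Target odds: 0.99 ÷ 0.01 = 99.
Need (13/487) × 14ⁿ ≥ 99, i.e. 14ⁿ ≥ 48213/13.
14³ = 2744 falls short of 48213/13 but 14⁴ = 38416 reaches it, so n = 4.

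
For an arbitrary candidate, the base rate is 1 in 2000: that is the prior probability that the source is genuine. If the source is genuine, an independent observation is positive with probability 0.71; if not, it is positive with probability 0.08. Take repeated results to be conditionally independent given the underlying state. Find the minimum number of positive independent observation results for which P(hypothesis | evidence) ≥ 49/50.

Prior odds: 0.0005 ÷ 0.9995 = 1/1999.
Likelihood ratio of a positive = 0.71/0.08 = 8.875.
Target posterior odds = 0.98/0.02 = 49.
Need (1/1999) × 8.875ⁿ ≥ 49, i.e. 8.875ⁿ ≥ 97951.
8.875⁵ ≈55060.7 falls short of 97951 but 8.875⁶ ≈488664 reaches it, so n = 6.

6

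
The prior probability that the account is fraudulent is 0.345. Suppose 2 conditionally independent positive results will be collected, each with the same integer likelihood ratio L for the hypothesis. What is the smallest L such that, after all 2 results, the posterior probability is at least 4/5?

Prior odds = 0.345/0.655 = 69/131.
Target odds = 0.8/0.2 = 4.
Need L² ≥ 4 ÷ (69/131) = 524/69.
2² = 4 < 524/69 ≤ 9 = 3², so L = 3.

3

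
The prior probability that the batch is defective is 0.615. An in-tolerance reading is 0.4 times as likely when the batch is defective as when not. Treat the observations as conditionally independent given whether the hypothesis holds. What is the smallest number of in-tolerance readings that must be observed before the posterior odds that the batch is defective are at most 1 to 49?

5

Prior odds = 0.615/0.385 = 123/77.
Likelihood ratio per in-tolerance reading = 0.4.
Target odds = 1/49.
Require 0.4ⁿ ≤ 1/49 ÷ (123/77) = 11/861.
0.4⁴ = 0.0256 is still above 11/861 but 0.4⁵ = 0.01024 is at or below it, so n = 5.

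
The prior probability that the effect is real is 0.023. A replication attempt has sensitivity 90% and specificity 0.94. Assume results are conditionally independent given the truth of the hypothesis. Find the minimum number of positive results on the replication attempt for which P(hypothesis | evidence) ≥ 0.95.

3

Prior odds = 0.023/0.977 = 23/977.
False-positive rate = 1 − 0.94 = 0.06; likelihood ratio of a positive = 0.9/0.06 = 15.
Target odds: 0.95 ÷ 0.05 = 19.
Require 15ⁿ ≥ 19 ÷ (23/977) = 18563/23.
15² = 225 falls short of 18563/23 but 15³ = 3375 reaches it, so n = 3.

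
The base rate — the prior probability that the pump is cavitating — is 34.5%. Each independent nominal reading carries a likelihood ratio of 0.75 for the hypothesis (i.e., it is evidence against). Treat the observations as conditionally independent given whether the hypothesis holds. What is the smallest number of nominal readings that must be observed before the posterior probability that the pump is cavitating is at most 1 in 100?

14

Prior odds: 0.345 ÷ 0.655 = 69/131.
Likelihood ratio per nominal reading = 0.75.
Target posterior odds = 0.01/0.99 = 1/99.
Require 0.75ⁿ ≤ 1/99 ÷ (69/131) = 131/6831.
0.75¹³ = 1594323/67108864 is still above 131/6831 but 0.75¹⁴ = 4782969/268435456 is at or below it, so n = 14.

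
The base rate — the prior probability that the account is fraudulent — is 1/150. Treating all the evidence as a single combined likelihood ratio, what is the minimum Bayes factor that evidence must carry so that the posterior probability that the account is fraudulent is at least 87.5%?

Prior odds = (1/150)/(149/150) = 1/149.
Target odds = 0.875/0.125 = 7.
Required Bayes factor = 7 ÷ (1/149) = 1043.

1043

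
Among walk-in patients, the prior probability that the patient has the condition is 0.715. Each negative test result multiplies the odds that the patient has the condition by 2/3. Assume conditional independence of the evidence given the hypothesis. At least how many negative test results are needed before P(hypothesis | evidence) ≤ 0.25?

Prior odds: 0.715 ÷ 0.285 = 143/57.
Likelihood ratio per negative test result = 2/3.
Target odds: 0.25 ÷ 0.75 = 1/3.
Need (143/57) × (2/3)ⁿ ≤ 1/3, i.e. (2/3)ⁿ ≤ 19/143.
(2/3)⁴ = 16/81 is still above 19/143 but (2/3)⁵ = 32/243 is at or below it, so n = 5.

5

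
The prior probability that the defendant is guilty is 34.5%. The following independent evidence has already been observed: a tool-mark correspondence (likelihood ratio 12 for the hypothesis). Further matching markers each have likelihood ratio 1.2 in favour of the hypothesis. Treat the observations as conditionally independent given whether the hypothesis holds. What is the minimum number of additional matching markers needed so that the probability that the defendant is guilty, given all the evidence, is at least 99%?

Prior odds = 0.345/0.655 = 69/131.
Bayes factor of the evidence already in hand = 12.
Odds after that evidence = (69/131) × 12 = 828/131.
Target odds = 0.99/0.01 = 99.
Need 1.2ⁿ ≥ 99 ÷ (828/131) = 1441/92.
1.2¹⁵ ≈15.407 falls short of 1441/92 but 1.2¹⁶ ≈18.4884 reaches it, so n = 16.

16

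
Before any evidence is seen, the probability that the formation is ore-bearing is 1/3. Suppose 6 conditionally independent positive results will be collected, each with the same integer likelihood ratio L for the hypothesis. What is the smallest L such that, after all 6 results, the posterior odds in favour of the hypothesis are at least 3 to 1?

Prior odds = (1/3)/(2/3) = 0.5.
Target odds = 3.
Need L⁶ ≥ 3 ÷ 0.5 = 6.
1⁶ = 1 < 6 ≤ 64 = 2⁶, so L = 2.

2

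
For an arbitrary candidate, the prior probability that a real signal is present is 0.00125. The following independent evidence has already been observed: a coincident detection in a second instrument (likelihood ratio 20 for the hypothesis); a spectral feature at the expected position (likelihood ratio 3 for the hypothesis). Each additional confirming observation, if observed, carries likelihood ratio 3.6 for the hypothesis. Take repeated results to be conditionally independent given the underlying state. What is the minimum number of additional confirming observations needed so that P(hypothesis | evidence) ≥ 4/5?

Prior odds = 0.00125/0.99875 = 1/799.
Combined Bayes factor of the evidence already in hand = 20 × 3 = 60.
Odds after that evidence = (1/799) × 60 = 60/799.
Target odds = 0.8/0.2 = 4.
Need 3.6ⁿ ≥ 4 ÷ (60/799) = 799/15.
3.6³ = 46.656 falls short of 799/15 but 3.6⁴ = 167.9616 reaches it, so n = 4.

4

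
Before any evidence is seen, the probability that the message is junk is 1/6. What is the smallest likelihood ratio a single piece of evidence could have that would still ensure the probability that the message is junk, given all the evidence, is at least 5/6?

25

Prior odds = (1/6)/(5/6) = 0.2.
Target odds = (5/6)/(1/6) = 5.
Required Bayes factor = 5 ÷ 0.2 = 25.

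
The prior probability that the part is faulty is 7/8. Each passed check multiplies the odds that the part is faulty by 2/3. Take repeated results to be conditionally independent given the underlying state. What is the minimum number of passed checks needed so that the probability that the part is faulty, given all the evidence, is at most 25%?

Prior odds = 0.875/0.125 = 7.
Likelihood ratio per passed check = 2/3.
Target odds: 0.25 ÷ 0.75 = 1/3.
Require (2/3)ⁿ ≤ 1/3 ÷ 7 = 1/21.
(2/3)⁷ = 128/2187 is still above 1/21 but (2/3)⁸ = 256/6561 is at or below it, so n = 8.

8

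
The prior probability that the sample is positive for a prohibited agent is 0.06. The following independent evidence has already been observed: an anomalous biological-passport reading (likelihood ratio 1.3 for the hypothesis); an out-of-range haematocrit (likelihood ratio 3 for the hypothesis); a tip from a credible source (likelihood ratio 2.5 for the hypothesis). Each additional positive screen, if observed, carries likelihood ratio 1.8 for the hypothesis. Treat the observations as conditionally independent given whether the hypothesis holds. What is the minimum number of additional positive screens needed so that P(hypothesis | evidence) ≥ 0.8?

4

Prior odds = 0.06/0.94 = 3/47.
Combined Bayes factor of the evidence already in hand = 1.3 × 3 × 2.5 = 9.75.
Odds after that evidence = (3/47) × 9.75 = 117/188.
Target odds = 0.8/0.2 = 4.
Need 1.8ⁿ ≥ 4 ÷ (117/188) = 752/117.
1.8³ = 5.832 falls short of 752/117 but 1.8⁴ = 10.4976 reaches it, so n = 4.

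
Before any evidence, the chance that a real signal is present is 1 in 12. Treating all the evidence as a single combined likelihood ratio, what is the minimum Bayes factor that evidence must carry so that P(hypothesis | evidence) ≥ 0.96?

Prior odds = (1/12)/(11/12) = 1/11.
Target odds = 0.96/0.04 = 24.
Required Bayes factor = 24 ÷ (1/11) = 264.

264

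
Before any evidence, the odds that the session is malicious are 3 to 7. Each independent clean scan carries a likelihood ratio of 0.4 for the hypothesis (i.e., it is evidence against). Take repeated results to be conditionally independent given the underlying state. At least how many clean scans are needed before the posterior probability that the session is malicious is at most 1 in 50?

4

Prior odds = 3/7.
Likelihood ratio per clean scan = 0.4.
Target posterior odds = 0.02/0.98 = 1/49.
Require 0.4ⁿ ≤ 1/49 ÷ (3/7) = 1/21.
0.4³ = 0.064 is still above 1/21 but 0.4⁴ = 0.0256 is at or below it, so n = 4.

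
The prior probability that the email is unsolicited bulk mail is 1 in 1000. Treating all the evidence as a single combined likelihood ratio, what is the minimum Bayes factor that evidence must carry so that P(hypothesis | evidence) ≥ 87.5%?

6993

Prior odds = 0.001/0.999 = 1/999.
Target odds = 0.875/0.125 = 7.
Required Bayes factor = 7 ÷ (1/999) = 6993.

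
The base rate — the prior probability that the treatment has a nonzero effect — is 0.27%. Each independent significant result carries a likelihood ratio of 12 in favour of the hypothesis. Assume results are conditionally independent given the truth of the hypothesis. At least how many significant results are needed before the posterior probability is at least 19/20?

4

Prior odds = 0.0027/0.9973 = 27/9973.
Likelihood ratio per significant result = 12.
Target posterior odds = 0.95/0.05 = 19.
Need (27/9973) × 12ⁿ ≥ 19, i.e. 12ⁿ ≥ 189487/27.
12³ = 1728 falls short of 189487/27 but 12⁴ = 20736 reaches it, so n = 4.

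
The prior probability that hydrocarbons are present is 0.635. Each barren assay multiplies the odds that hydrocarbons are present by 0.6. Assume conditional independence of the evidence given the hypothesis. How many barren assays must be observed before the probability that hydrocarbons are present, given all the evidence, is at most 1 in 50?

9

Prior odds = 0.635/0.365 = 127/73.
Likelihood ratio per barren assay = 0.6.
Target odds: 0.02 ÷ 0.98 = 1/49.
Need (127/73) × 0.6ⁿ ≤ 1/49, i.e. 0.6ⁿ ≤ 73/6223.
0.6⁸ = 6561/390625 is still above 73/6223 but 0.6⁹ = 19683/1953125 is at or below it, so n = 9.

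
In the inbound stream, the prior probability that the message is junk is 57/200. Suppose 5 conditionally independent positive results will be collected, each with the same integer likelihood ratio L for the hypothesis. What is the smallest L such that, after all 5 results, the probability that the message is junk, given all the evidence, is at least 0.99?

Prior odds = 0.285/0.715 = 57/143.
Target odds = 0.99/0.01 = 99.
Need L⁵ ≥ 99 ÷ (57/143) = 4719/19.
3⁵ = 243 < 4719/19 ≤ 1024 = 4⁵, so L = 4.

4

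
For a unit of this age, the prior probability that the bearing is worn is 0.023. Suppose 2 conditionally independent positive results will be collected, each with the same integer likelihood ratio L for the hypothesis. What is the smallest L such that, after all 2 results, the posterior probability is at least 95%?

Prior odds = 0.023/0.977 = 23/977.
Target odds = 0.95/0.05 = 19.
Need L² ≥ 19 ÷ (23/977) = 18563/23.
28² = 784 < 18563/23 ≤ 841 = 29², so L = 29.

29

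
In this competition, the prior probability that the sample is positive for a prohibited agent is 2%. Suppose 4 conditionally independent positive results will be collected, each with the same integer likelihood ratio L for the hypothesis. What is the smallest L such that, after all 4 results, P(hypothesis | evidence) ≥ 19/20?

6

Prior odds = 0.02/0.98 = 1/49.
Target odds = 0.95/0.05 = 19.
Need L⁴ ≥ 19 ÷ (1/49) = 931.
5⁴ = 625 < 931 ≤ 1296 = 6⁴, so L = 6.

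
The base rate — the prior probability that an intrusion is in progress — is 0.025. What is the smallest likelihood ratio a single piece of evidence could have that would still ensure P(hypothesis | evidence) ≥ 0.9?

351

Prior odds = 0.025/0.975 = 1/39.
Target odds = 0.9/0.1 = 9.
Required Bayes factor = 9 ÷ (1/39) = 351.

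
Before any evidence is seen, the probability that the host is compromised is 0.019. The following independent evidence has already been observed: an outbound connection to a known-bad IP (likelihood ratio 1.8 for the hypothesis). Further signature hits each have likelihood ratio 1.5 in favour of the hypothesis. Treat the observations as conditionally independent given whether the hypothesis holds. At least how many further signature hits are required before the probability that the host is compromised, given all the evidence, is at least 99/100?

Prior odds = 0.019/0.981 = 19/981.
Bayes factor of the evidence already in hand = 1.8.
Odds after that evidence = (19/981) × 1.8 = 19/545.
Target odds = 0.99/0.01 = 99.
Need 1.5ⁿ ≥ 99 ÷ (19/545) = 53955/19.
1.5¹⁹ ≈2216.84 falls short of 53955/19 but 1.5²⁰ ≈3325.26 reaches it, so n = 20.

20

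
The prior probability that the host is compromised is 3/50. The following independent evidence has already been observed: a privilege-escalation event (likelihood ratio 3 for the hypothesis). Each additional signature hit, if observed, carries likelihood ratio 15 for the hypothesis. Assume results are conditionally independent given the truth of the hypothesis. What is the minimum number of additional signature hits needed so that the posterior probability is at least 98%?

3

Prior odds = 0.06/0.94 = 3/47.
Bayes factor of the evidence already in hand = 3.
Odds after that evidence = (3/47) × 3 = 9/47.
Target odds = 0.98/0.02 = 49.
Need 15ⁿ ≥ 49 ÷ (9/47) = 2303/9.
15² = 225 falls short of 2303/9 but 15³ = 3375 reaches it, so n = 3.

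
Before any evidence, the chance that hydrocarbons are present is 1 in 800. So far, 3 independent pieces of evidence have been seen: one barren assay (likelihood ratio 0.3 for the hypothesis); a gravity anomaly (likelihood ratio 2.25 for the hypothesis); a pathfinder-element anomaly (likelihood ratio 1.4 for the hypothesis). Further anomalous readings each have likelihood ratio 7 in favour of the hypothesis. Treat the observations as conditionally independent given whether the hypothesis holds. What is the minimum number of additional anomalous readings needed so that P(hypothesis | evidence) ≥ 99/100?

Prior odds = 0.00125/0.99875 = 1/799.
Combined Bayes factor of the evidence already in hand = 0.3 × 2.25 × 1.4 = 0.945.
Odds after that evidence = (1/799) × 0.945 = 189/159800.
Target odds = 0.99/0.01 = 99.
Need 7ⁿ ≥ 99 ÷ (189/159800) = 1757800/21.
7⁵ = 16807 falls short of 1757800/21 but 7⁶ = 117649 reaches it, so n = 6.

6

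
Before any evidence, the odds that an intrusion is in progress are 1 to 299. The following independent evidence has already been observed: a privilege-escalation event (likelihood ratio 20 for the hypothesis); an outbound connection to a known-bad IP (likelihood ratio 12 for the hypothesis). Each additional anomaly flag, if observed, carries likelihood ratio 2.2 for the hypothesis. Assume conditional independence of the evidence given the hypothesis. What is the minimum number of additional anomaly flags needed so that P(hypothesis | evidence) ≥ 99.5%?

Prior odds = 1/299.
Combined Bayes factor of the evidence already in hand = 20 × 12 = 240.
Odds after that evidence = (1/299) × 240 = 240/299.
Target odds = 0.995/0.005 = 199.
Need 2.2ⁿ ≥ 199 ÷ (240/299) = 59501/240.
2.2⁶ = 1771561/15625 falls short of 59501/240 but 2.2⁷ = 19487171/78125 reaches it, so n = 7.

7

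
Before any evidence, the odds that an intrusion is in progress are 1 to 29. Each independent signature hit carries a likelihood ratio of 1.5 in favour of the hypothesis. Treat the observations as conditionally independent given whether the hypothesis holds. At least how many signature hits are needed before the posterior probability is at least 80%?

Prior odds = 1/29.
Likelihood ratio per signature hit = 1.5.
Target posterior odds = 0.8/0.2 = 4.
Require 1.5ⁿ ≥ 4 ÷ (1/29) = 116.
1.5¹¹ = 177147/2048 falls short of 116 but 1.5¹² = 531441/4096 reaches it, so n = 12.

12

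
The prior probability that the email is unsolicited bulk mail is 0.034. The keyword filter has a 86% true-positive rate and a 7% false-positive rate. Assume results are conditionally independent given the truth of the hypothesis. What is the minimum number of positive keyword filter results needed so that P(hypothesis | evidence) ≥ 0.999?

5

Prior odds = 0.034/0.966 = 17/483.
Likelihood ratio of a positive result = 0.86/0.07 = 86/7.
Target posterior odds = 0.999/0.001 = 999.
Need (17/483) × (86/7)ⁿ ≥ 999, i.e. (86/7)ⁿ ≥ 482517/17.
(86/7)⁴ = 54700816/2401 falls short of 482517/17 but (86/7)⁵ ≈279899 reaches it, so n = 5.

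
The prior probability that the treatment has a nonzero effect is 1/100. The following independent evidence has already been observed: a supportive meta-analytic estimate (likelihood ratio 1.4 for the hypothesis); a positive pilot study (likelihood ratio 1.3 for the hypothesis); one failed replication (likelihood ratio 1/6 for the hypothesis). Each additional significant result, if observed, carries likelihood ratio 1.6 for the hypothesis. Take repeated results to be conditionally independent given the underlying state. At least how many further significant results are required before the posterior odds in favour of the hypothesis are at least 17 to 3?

17

Prior odds = 0.01/0.99 = 1/99.
Combined Bayes factor of the evidence already in hand = 1.4 × 1.3 × (1/6) = 91/300.
Odds after that evidence = (1/99) × 91/300 = 91/29700.
Target odds = 17/3.
Need 1.6ⁿ ≥ 17/3 ÷ (91/29700) = 168300/91.
1.6¹⁶ ≈1844.67 falls short of 168300/91 but 1.6¹⁷ ≈2951.48 reaches it, so n = 17.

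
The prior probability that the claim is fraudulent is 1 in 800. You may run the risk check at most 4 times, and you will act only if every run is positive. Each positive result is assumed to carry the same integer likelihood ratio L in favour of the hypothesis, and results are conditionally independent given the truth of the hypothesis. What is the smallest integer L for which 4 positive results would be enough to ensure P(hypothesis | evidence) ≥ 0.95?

12

Prior odds = 0.00125/0.99875 = 1/799.
Target odds = 0.95/0.05 = 19.
Need L⁴ ≥ 19 ÷ (1/799) = 15181.
11⁴ = 14641 < 15181 ≤ 20736 = 12⁴, so L = 12.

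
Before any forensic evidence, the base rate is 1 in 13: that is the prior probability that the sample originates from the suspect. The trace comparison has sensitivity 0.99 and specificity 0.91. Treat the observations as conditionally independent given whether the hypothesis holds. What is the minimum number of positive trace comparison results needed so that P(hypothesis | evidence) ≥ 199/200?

Prior odds: (1/13) ÷ (12/13) = 1/12.
False-positive rate = 1 − 0.91 = 0.09; likelihood ratio of a positive = 0.99/0.09 = 11.
Target odds: 0.995 ÷ 0.005 = 199.
Need (1/12) × 11ⁿ ≥ 199, i.e. 11ⁿ ≥ 2388.
11³ = 1331 falls short of 2388 but 11⁴ = 14641 reaches it, so n = 4.

4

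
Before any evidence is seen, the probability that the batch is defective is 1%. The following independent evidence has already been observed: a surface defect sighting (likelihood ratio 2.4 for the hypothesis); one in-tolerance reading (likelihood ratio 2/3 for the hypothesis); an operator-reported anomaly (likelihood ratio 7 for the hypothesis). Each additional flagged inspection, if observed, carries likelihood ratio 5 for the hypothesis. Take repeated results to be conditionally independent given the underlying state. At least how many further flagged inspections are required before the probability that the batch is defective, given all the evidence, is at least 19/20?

4

Prior odds = 0.01/0.99 = 1/99.
Combined Bayes factor of the evidence already in hand = 2.4 × (2/3) × 7 = 11.2.
Odds after that evidence = (1/99) × 11.2 = 56/495.
Target odds = 0.95/0.05 = 19.
Need 5ⁿ ≥ 19 ÷ (56/495) = 9405/56.
5³ = 125 falls short of 9405/56 but 5⁴ = 625 reaches it, so n = 4.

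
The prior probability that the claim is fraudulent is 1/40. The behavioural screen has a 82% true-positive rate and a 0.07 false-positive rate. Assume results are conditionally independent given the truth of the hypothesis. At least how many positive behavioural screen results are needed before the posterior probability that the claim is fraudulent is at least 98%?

Prior odds = 0.025/0.975 = 1/39.
Likelihood ratio of a positive result = 0.82/0.07 = 82/7.
Target odds: 0.98 ÷ 0.02 = 49.
Require (82/7)ⁿ ≥ 49 ÷ (1/39) = 1911.
(82/7)³ = 551368/343 falls short of 1911 but (82/7)⁴ = 45212176/2401 reaches it, so n = 4.

4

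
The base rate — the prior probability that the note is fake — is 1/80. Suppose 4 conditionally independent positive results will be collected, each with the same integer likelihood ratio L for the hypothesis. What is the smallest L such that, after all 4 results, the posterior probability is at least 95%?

7

Prior odds = 0.0125/0.9875 = 1/79.
Target odds = 0.95/0.05 = 19.
Need L⁴ ≥ 19 ÷ (1/79) = 1501.
6⁴ = 1296 < 1501 ≤ 2401 = 7⁴, so L = 7.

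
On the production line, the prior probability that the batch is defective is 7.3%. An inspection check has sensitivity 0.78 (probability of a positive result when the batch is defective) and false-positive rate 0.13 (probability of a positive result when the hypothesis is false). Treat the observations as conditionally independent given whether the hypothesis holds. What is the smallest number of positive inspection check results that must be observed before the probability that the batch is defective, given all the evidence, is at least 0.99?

Prior odds: 0.073 ÷ 0.927 = 73/927.
Likelihood ratio of a positive result = 0.78/0.13 = 6.
Target posterior odds = 0.99/0.01 = 99.
Require 6ⁿ ≥ 99 ÷ (73/927) = 91773/73.
6³ = 216 falls short of 91773/73 but 6⁴ = 1296 reaches it, so n = 4.

4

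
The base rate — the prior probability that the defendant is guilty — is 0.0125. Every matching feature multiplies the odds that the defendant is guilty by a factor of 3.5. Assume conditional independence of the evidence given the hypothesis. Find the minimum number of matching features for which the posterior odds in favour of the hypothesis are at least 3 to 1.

5

Prior odds: 0.0125 ÷ 0.9875 = 1/79.
Likelihood ratio per matching feature = 3.5.
Target odds = 3.
Require 3.5ⁿ ≥ 3 ÷ (1/79) = 237.
3.5⁴ = 150.0625 falls short of 237 but 3.5⁵ = 525.21875 reaches it, so n = 5.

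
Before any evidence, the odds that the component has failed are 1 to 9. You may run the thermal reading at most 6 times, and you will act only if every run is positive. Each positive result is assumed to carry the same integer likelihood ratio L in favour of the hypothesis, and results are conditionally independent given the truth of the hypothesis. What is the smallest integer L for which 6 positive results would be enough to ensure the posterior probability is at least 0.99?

4

Prior odds = 1/9.
Target odds = 0.99/0.01 = 99.
Need L⁶ ≥ 99 ÷ (1/9) = 891.
3⁶ = 729 < 891 ≤ 4096 = 4⁶, so L = 4.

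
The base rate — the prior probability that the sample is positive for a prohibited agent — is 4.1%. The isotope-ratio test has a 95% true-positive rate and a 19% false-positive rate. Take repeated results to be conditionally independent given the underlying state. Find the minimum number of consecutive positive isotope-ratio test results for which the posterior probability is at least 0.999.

Prior odds = 0.041/0.959 = 41/959.
Likelihood ratio of a positive result = 0.95/0.19 = 5.
Target posterior odds = 0.999/0.001 = 999.
Require 5ⁿ ≥ 999 ÷ (41/959) = 958041/41.
5⁶ = 15625 falls short of 958041/41 but 5⁷ = 78125 reaches it, so n = 7.

7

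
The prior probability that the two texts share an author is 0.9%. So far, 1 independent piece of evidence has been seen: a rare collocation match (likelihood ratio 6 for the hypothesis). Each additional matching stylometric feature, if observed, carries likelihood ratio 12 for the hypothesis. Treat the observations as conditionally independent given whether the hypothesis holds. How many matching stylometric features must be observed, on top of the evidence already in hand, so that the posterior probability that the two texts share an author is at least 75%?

Prior odds = 0.009/0.991 = 9/991.
Bayes factor of the evidence already in hand = 6.
Odds after that evidence = (9/991) × 6 = 54/991.
Target odds = 0.75/0.25 = 3.
Need 12ⁿ ≥ 3 ÷ (54/991) = 991/18.
12¹ = 12 falls short of 991/18 but 12² = 144 reaches it, so n = 2.

2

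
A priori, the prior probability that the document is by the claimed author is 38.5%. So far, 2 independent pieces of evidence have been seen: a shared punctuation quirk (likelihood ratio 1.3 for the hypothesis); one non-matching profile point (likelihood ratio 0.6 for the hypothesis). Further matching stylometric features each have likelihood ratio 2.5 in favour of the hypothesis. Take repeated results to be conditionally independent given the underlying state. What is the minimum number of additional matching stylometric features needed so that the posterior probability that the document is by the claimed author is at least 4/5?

Prior odds = 0.385/0.615 = 77/123.
Combined Bayes factor of the evidence already in hand = 1.3 × 0.6 = 0.78.
Odds after that evidence = (77/123) × 0.78 = 1001/2050.
Target odds = 0.8/0.2 = 4.
Need 2.5ⁿ ≥ 4 ÷ (1001/2050) = 8200/1001.
2.5² = 6.25 falls short of 8200/1001 but 2.5³ = 15.625 reaches it, so n = 3.

3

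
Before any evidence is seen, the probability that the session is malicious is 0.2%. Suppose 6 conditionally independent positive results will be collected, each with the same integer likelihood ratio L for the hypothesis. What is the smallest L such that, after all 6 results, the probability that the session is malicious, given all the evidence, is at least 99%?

7

Prior odds = 0.002/0.998 = 1/499.
Target odds = 0.99/0.01 = 99.
Need L⁶ ≥ 99 ÷ (1/499) = 49401.
6⁶ = 46656 < 49401 ≤ 117649 = 7⁶, so L = 7.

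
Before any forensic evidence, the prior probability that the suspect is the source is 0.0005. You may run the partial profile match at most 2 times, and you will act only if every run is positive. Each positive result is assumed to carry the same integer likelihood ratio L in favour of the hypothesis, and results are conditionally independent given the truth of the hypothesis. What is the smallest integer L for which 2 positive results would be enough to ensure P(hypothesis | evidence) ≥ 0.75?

Prior odds = 0.0005/0.9995 = 1/1999.
Target odds = 0.75/0.25 = 3.
Need L² ≥ 3 ÷ (1/1999) = 5997.
77² = 5929 < 5997 ≤ 6084 = 78², so L = 78.

78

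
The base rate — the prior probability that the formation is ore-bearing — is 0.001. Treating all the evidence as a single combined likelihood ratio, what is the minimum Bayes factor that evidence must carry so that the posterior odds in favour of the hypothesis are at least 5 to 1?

Prior odds = 0.001/0.999 = 1/999.
Target odds = 5.
Required Bayes factor = 5 ÷ (1/999) = 4995.

4995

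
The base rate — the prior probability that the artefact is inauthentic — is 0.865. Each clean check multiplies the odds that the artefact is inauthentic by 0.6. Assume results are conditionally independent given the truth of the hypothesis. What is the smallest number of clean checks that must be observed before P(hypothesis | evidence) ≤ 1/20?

10

Prior odds = 0.865/0.135 = 173/27.
Likelihood ratio per clean check = 0.6.
Target posterior odds = 0.05/0.95 = 1/19.
Require 0.6ⁿ ≤ 1/19 ÷ (173/27) = 27/3287.
0.6⁹ = 19683/1953125 is still above 27/3287 but 0.6¹⁰ = 59049/9765625 is at or below it, so n = 10.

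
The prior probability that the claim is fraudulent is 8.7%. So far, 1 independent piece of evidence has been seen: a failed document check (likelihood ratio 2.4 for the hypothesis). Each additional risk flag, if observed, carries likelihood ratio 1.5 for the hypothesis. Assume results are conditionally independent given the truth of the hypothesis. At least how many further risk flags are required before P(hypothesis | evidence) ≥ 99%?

15

Prior odds = 0.087/0.913 = 87/913.
Bayes factor of the evidence already in hand = 2.4.
Odds after that evidence = (87/913) × 2.4 = 1044/4565.
Target odds = 0.99/0.01 = 99.
Need 1.5ⁿ ≥ 99 ÷ (1044/4565) = 50215/116.
1.5¹⁴ = 4782969/16384 falls short of 50215/116 but 1.5¹⁵ = 14348907/32768 reaches it, so n = 15.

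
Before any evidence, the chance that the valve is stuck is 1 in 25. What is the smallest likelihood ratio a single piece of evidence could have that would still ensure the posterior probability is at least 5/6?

Prior odds = 0.04/0.96 = 1/24.
Target odds = (5/6)/(1/6) = 5.
Required Bayes factor = 5 ÷ (1/24) = 120.

120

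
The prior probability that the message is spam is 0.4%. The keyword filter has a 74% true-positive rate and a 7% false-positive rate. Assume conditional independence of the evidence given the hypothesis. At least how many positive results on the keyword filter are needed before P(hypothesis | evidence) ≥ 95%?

4

Prior odds: 0.004 ÷ 0.996 = 1/249.
Likelihood ratio of a positive result = 0.74/0.07 = 74/7.
Target odds: 0.95 ÷ 0.05 = 19.
Need (1/249) × (74/7)ⁿ ≥ 19, i.e. (74/7)ⁿ ≥ 4731.
(74/7)³ = 405224/343 falls short of 4731 but (74/7)⁴ = 29986576/2401 reaches it, so n = 4.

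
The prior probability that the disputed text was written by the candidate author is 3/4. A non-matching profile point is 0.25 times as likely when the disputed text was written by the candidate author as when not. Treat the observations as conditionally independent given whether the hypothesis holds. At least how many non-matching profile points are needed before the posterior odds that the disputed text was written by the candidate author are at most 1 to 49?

4

Prior odds: 0.75 ÷ 0.25 = 3.
Likelihood ratio per non-matching profile point = 0.25.
Target odds = 1/49.
Require 0.25ⁿ ≤ 1/49 ÷ 3 = 1/147.
0.25³ = 0.015625 is still above 1/147 but 0.25⁴ = 0.00390625 is at or below it, so n = 4.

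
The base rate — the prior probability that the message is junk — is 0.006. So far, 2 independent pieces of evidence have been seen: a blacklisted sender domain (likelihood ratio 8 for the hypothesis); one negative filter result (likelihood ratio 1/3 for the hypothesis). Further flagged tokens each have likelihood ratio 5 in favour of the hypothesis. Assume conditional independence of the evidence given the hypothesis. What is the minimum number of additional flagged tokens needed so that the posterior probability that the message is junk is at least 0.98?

5

Prior odds = 0.006/0.994 = 3/497.
Combined Bayes factor of the evidence already in hand = 8 × (1/3) = 8/3.
Odds after that evidence = (3/497) × 8/3 = 8/497.
Target odds = 0.98/0.02 = 49.
Need 5ⁿ ≥ 49 ÷ (8/497) = 3044.125.
5⁴ = 625 falls short of 3044.125 but 5⁵ = 3125 reaches it, so n = 5.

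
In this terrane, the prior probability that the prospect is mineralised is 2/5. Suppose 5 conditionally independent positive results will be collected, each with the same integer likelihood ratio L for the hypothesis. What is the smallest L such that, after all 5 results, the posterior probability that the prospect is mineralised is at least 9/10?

Prior odds = 0.4/0.6 = 2/3.
Target odds = 0.9/0.1 = 9.
Need L⁵ ≥ 9 ÷ (2/3) = 13.5.
1⁵ = 1 < 13.5 ≤ 32 = 2⁵, so L = 2.

2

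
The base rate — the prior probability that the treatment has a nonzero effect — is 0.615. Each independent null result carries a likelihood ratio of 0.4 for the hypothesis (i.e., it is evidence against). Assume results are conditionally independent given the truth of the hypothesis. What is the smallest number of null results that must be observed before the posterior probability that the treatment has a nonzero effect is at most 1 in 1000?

Prior odds: 0.615 ÷ 0.385 = 123/77.
Likelihood ratio per null result = 0.4.
Target odds: 0.001 ÷ 0.999 = 1/999.
Need (123/77) × 0.4ⁿ ≤ 1/999, i.e. 0.4ⁿ ≤ 77/122877.
0.4⁸ = 256/390625 is still above 77/122877 but 0.4⁹ = 512/1953125 is at or below it, so n = 9.

9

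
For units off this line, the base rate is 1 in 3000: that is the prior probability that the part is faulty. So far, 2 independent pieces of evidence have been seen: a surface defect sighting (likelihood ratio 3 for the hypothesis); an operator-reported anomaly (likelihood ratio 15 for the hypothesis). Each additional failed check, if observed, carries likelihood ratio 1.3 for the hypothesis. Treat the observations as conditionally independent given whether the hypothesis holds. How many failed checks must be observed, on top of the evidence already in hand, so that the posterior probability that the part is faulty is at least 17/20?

23

Prior odds = (1/3000)/(2999/3000) = 1/2999.
Combined Bayes factor of the evidence already in hand = 3 × 15 = 45.
Odds after that evidence = (1/2999) × 45 = 45/2999.
Target odds = 0.85/0.15 = 17/3.
Need 1.3ⁿ ≥ 17/3 ÷ (45/2999) = 50983/135.
1.3²² ≈321.184 falls short of 50983/135 but 1.3²³ ≈417.539 reaches it, so n = 23.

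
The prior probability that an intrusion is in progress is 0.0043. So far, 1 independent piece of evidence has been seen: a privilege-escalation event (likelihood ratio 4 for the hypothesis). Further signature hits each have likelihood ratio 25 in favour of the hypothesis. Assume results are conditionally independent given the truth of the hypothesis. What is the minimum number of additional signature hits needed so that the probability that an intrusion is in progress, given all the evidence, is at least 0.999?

Prior odds = 0.0043/0.9957 = 43/9957.
Bayes factor of the evidence already in hand = 4.
Odds after that evidence = (43/9957) × 4 = 172/9957.
Target odds = 0.999/0.001 = 999.
Need 25ⁿ ≥ 999 ÷ (172/9957) = 9947043/172.
25³ = 15625 falls short of 9947043/172 but 25⁴ = 390625 reaches it, so n = 4.

4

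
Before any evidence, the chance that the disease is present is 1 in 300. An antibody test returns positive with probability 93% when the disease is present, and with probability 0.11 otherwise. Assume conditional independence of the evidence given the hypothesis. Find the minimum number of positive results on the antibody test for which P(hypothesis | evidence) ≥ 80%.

4

Prior odds: (1/300) ÷ (299/300) = 1/299.
Likelihood ratio of a positive result = 0.93/0.11 = 93/11.
Target odds: 0.8 ÷ 0.2 = 4.
Require (93/11)ⁿ ≥ 4 ÷ (1/299) = 1196.
(93/11)³ = 804357/1331 falls short of 1196 but (93/11)⁴ = 74805201/14641 reaches it, so n = 4.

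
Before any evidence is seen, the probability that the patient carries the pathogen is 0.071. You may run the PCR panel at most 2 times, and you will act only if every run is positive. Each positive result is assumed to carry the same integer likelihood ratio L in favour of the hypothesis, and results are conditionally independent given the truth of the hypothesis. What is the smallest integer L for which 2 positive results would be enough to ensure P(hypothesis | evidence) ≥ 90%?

11

Prior odds = 0.071/0.929 = 71/929.
Target odds = 0.9/0.1 = 9.
Need L² ≥ 9 ÷ (71/929) = 8361/71.
10² = 100 < 8361/71 ≤ 121 = 11², so L = 11.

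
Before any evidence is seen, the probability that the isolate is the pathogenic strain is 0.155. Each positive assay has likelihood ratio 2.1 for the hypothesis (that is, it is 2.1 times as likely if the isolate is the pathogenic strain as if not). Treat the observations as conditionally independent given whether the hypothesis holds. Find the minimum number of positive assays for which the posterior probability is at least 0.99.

9

Prior odds: 0.155 ÷ 0.845 = 31/169.
Likelihood ratio per positive assay = 2.1.
Target odds: 0.99 ÷ 0.01 = 99.
Require 2.1ⁿ ≥ 99 ÷ (31/169) = 16731/31.
2.1⁸ ≈378.229 falls short of 16731/31 but 2.1⁹ ≈794.28 reaches it, so n = 9.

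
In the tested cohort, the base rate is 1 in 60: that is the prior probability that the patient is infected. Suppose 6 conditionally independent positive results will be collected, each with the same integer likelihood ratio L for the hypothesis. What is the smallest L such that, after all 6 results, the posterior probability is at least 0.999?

7

Prior odds = (1/60)/(59/60) = 1/59.
Target odds = 0.999/0.001 = 999.
Need L⁶ ≥ 999 ÷ (1/59) = 58941.
6⁶ = 46656 < 58941 ≤ 117649 = 7⁶, so L = 7.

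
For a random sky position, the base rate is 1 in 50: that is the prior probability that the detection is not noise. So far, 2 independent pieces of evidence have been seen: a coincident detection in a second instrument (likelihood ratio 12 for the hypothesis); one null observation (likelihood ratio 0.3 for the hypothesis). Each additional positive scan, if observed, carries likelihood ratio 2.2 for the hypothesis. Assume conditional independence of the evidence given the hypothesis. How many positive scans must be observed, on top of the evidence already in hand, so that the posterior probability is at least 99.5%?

Prior odds = 0.02/0.98 = 1/49.
Combined Bayes factor of the evidence already in hand = 12 × 0.3 = 3.6.
Odds after that evidence = (1/49) × 3.6 = 18/245.
Target odds = 0.995/0.005 = 199.
Need 2.2ⁿ ≥ 199 ÷ (18/245) = 48755/18.
2.2¹⁰ ≈2655.99 falls short of 48755/18 but 2.2¹¹ ≈5843.18 reaches it, so n = 11.

11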